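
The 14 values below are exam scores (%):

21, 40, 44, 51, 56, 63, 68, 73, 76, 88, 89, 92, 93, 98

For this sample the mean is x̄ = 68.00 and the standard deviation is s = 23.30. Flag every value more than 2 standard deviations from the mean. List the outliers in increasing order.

Cutoffs at x̄ ± 2s: 68.00 ± 2·23.30 = [21.40, 114.60].
21: z = -2.02, |z| > 2 → outlier.
Every other value lies within [21.40, 114.60].

21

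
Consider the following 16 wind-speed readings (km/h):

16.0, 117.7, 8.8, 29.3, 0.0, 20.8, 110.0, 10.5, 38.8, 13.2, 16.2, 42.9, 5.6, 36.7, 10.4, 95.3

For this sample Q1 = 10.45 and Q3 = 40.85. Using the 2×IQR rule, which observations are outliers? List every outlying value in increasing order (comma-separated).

110.0, 117.7

IQR = Q3 − Q1 = 40.85 − 10.45 = 30.40.
Lower fence = Q1 − 2·IQR = 10.45 − 60.80 = -50.35.
Upper fence = Q3 + 2·IQR = 40.85 + 60.80 = 101.65.
110.0 > 101.65 → outlier.
117.7 > 101.65 → outlier.
All remaining values lie within [-50.35, 101.65].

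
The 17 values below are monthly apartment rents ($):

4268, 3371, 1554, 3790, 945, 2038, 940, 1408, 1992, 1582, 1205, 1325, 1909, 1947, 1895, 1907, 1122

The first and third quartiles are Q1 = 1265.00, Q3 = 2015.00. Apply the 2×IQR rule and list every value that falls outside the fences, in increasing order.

3790, 4268

IQR = Q3 − Q1 = 2015.00 − 1265.00 = 750.00.
Lower fence = Q1 − 2·IQR = 1265.00 − 1500.00 = -235.00.
Upper fence = Q3 + 2·IQR = 2015.00 + 1500.00 = 3515.00.
3790 > 3515.00 → outlier.
4268 > 3515.00 → outlier.
All remaining values lie within [-235.00, 3515.00].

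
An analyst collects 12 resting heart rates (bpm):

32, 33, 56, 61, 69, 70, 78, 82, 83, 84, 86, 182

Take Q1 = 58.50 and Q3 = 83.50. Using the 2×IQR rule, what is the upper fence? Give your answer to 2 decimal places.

IQR = Q3 − Q1 = 83.50 − 58.50 = 25.00.
Lower fence = Q1 − 2·IQR = 58.50 − 50.00 = 8.50.
Upper fence = Q3 + 2·IQR = 83.50 + 50.00 = 133.50.

133.50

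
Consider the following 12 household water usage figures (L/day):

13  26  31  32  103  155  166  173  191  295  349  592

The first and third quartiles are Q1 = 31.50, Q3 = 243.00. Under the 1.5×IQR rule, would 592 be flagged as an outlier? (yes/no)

IQR = Q3 − Q1 = 243.00 − 31.50 = 211.50.
Lower fence = Q1 − 1.5·IQR = 31.50 − 317.25 = -285.75.
Upper fence = Q3 + 1.5·IQR = 243.00 + 317.25 = 560.25.
592 lies above the upper fence.

yes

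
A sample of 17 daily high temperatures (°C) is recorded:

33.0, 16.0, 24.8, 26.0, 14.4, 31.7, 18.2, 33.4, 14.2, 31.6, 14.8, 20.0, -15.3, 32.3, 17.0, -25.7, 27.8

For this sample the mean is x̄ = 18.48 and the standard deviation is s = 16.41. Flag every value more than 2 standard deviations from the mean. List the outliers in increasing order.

-25.7, -15.3

Cutoffs at x̄ ± 2s: 18.48 ± 2·16.41 = [-14.34, 51.30].
-25.7: z = -2.69, |z| > 2 → outlier.
-15.3: z = -2.06, |z| > 2 → outlier.
Every other value lies within [-14.34, 51.30].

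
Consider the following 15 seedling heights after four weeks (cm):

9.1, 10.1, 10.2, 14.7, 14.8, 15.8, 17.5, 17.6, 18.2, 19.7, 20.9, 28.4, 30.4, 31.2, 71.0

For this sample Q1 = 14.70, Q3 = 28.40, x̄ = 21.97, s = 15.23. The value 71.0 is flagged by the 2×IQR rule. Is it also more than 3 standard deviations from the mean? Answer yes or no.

z = (71.0 − 21.97) / 15.23 = 3.22.
|z| = 3.22 > 3.

yes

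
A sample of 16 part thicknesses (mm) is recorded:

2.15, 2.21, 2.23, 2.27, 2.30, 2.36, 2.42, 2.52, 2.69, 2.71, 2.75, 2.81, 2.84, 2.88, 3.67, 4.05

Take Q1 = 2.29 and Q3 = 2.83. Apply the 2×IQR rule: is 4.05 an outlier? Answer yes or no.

yes

IQR = Q3 − Q1 = 2.83 − 2.29 = 0.54.
Lower fence = Q1 − 2·IQR = 2.29 − 1.08 = 1.21.
Upper fence = Q3 + 2·IQR = 2.83 + 1.08 = 3.91.
4.05 lies above the upper fence.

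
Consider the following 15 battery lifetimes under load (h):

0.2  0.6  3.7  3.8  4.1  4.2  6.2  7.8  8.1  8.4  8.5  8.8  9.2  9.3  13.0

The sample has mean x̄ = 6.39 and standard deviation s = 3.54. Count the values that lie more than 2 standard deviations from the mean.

0

Cutoffs: x̄ ± 2s = [-0.69, 13.47].
Every value lies within the cutoffs.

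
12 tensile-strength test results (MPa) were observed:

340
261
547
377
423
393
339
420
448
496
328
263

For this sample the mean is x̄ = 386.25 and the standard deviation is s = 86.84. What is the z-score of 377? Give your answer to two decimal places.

z = (377 − 386.25) / 86.84 = -0.11.

-0.11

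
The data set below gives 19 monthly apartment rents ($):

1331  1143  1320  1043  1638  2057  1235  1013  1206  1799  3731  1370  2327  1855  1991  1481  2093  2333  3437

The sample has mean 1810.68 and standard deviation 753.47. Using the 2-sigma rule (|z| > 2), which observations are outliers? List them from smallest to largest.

Cutoffs at x̄ ± 2s: 1810.68 ± 2·753.47 = [303.74, 3317.62].
3437: z = 2.16, |z| > 2 → outlier.
3731: z = 2.55, |z| > 2 → outlier.
Every other value lies within [303.74, 3317.62].

3437, 3731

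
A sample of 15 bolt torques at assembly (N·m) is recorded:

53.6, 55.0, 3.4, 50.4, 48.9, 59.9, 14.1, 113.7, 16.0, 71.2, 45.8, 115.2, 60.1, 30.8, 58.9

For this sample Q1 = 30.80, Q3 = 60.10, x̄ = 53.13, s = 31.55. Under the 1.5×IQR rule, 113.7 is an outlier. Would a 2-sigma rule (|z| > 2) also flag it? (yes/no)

z = (113.7 − 53.13) / 31.55 = 1.92.
|z| = 1.92 ≤ 2.

no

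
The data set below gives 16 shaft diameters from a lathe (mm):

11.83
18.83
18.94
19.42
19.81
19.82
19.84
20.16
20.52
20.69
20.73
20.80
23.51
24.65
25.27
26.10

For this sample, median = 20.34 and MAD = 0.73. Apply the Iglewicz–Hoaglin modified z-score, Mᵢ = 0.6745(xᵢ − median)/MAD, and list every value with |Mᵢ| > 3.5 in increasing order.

|Mᵢ| > 3.5 ⇔ |xᵢ − 20.34| > 3.5·0.73/0.6745 = 3.79.
So outliers lie outside [16.55, 24.13].
11.83: M = -7.86 → outlier.
24.65: M = 3.98 → outlier.
25.27: M = 4.56 → outlier.
26.10: M = 5.32 → outlier.

11.83, 24.65, 25.27, 26.10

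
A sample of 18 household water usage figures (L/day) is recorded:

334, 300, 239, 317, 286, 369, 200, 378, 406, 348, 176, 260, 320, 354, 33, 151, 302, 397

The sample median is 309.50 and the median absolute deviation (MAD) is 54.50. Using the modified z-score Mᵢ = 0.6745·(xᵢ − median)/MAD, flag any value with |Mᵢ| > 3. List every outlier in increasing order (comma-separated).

|Mᵢ| > 3 ⇔ |xᵢ − 309.50| > 3·54.50/0.6745 = 242.40.
So outliers lie outside [67.10, 551.90].
33: M = -3.42 → outlier.

33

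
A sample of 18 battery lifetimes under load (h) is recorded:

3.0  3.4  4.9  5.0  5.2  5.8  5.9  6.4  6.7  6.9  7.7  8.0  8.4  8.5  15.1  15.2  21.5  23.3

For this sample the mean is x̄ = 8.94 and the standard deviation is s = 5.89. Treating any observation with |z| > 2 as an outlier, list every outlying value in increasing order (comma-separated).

Cutoffs at x̄ ± 2s: 8.94 ± 2·5.89 = [-2.84, 20.72].
21.5: z = 2.13, |z| > 2 → outlier.
23.3: z = 2.44, |z| > 2 → outlier.
Every other value lies within [-2.84, 20.72].

21.5, 23.3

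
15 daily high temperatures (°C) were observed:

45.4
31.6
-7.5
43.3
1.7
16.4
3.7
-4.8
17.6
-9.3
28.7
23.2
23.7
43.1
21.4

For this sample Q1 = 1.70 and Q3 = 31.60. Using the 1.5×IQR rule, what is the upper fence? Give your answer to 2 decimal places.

IQR = Q3 − Q1 = 31.60 − 1.70 = 29.90.
Lower fence = Q1 − 1.5·IQR = 1.70 − 44.85 = -43.15.
Upper fence = Q3 + 1.5·IQR = 31.60 + 44.85 = 76.45.

76.45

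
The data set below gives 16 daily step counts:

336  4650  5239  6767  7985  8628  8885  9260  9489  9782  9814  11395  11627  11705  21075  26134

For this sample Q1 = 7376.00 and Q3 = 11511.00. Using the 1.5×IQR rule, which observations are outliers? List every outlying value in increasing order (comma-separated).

IQR = Q3 − Q1 = 11511.00 − 7376.00 = 4135.00.
Lower fence = Q1 − 1.5·IQR = 7376.00 − 6202.50 = 1173.50.
Upper fence = Q3 + 1.5·IQR = 11511.00 + 6202.50 = 17713.50.
336 < 1173.50 → outlier.
21075 > 17713.50 → outlier.
26134 > 17713.50 → outlier.
All remaining values lie within [1173.50, 17713.50].

336, 21075, 26134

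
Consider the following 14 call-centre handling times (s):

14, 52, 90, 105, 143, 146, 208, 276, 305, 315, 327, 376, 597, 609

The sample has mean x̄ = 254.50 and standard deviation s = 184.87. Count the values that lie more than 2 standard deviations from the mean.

0

Cutoffs: x̄ ± 2s = [-115.24, 624.24].
Every value lies within the cutoffs.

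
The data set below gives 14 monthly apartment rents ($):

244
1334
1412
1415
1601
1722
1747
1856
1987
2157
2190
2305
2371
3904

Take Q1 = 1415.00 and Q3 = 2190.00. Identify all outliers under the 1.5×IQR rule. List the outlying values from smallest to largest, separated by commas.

IQR = Q3 − Q1 = 2190.00 − 1415.00 = 775.00.
Lower fence = Q1 − 1.5·IQR = 1415.00 − 1162.50 = 252.50.
Upper fence = Q3 + 1.5·IQR = 2190.00 + 1162.50 = 3352.50.
244 < 252.50 → outlier.
3904 > 3352.50 → outlier.
All remaining values lie within [252.50, 3352.50].

244, 3904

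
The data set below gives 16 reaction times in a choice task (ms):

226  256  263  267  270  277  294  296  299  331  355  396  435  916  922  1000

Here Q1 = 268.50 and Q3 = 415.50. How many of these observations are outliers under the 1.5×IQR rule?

IQR = 147.00; fences at 268.50 − 220.50 = 48.00 and 415.50 + 220.50 = 636.00.
Outside the cutoffs: 916, 922, 1000.

3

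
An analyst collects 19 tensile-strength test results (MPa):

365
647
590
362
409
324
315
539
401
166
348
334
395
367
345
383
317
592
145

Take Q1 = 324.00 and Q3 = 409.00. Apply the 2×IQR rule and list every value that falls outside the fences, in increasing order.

145, 590, 592, 647

IQR = Q3 − Q1 = 409.00 − 324.00 = 85.00.
Lower fence = Q1 − 2·IQR = 324.00 − 170.00 = 154.00.
Upper fence = Q3 + 2·IQR = 409.00 + 170.00 = 579.00.
145 < 154.00 → outlier.
590 > 579.00 → outlier.
592 > 579.00 → outlier.
647 > 579.00 → outlier.
All remaining values lie within [154.00, 579.00].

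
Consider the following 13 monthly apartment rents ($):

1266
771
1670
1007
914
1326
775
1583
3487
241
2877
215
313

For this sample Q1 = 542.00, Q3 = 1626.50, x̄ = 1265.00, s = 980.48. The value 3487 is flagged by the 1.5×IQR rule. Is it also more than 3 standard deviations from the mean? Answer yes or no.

no

z = (3487 − 1265.00) / 980.48 = 2.27.
|z| = 2.27 ≤ 3.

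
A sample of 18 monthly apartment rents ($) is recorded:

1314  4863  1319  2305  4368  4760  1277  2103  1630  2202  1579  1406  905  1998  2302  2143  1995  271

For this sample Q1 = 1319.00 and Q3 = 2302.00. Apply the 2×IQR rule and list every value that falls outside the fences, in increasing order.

IQR = Q3 − Q1 = 2302.00 − 1319.00 = 983.00.
Lower fence = Q1 − 2·IQR = 1319.00 − 1966.00 = -647.00.
Upper fence = Q3 + 2·IQR = 2302.00 + 1966.00 = 4268.00.
4368 > 4268.00 → outlier.
4760 > 4268.00 → outlier.
4863 > 4268.00 → outlier.
All remaining values lie within [-647.00, 4268.00].

4368, 4760, 4863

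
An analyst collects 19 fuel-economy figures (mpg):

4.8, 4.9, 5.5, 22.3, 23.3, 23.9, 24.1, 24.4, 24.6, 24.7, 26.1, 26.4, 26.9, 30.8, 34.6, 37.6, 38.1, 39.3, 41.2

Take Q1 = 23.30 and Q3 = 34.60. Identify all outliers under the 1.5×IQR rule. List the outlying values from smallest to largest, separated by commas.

4.8, 4.9, 5.5

IQR = Q3 − Q1 = 34.60 − 23.30 = 11.30.
Lower fence = Q1 − 1.5·IQR = 23.30 − 16.95 = 6.35.
Upper fence = Q3 + 1.5·IQR = 34.60 + 16.95 = 51.55.
4.8 < 6.35 → outlier.
4.9 < 6.35 → outlier.
5.5 < 6.35 → outlier.
All remaining values lie within [6.35, 51.55].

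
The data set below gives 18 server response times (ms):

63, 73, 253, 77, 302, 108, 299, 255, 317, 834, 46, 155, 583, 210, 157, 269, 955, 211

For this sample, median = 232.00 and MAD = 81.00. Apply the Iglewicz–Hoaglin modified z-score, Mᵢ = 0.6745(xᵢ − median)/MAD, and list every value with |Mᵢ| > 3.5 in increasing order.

834, 955

|Mᵢ| > 3.5 ⇔ |xᵢ − 232.00| > 3.5·81.00/0.6745 = 420.31.
So outliers lie outside [-188.31, 652.31].
834: M = 5.01 → outlier.
955: M = 6.02 → outlier.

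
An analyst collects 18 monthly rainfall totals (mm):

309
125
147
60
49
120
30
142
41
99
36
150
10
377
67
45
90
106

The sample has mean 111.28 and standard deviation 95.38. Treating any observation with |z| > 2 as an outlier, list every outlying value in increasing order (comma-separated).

Cutoffs at x̄ ± 2s: 111.28 ± 2·95.38 = [-79.48, 302.04].
309: z = 2.07, |z| > 2 → outlier.
377: z = 2.79, |z| > 2 → outlier.
Every other value lies within [-79.48, 302.04].

309, 377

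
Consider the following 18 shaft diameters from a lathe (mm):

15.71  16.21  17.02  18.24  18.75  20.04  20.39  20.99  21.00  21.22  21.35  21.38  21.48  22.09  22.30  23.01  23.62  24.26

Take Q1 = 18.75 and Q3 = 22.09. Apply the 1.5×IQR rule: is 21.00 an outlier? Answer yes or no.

no

IQR = Q3 − Q1 = 22.09 − 18.75 = 3.34.
Lower fence = Q1 − 1.5·IQR = 18.75 − 5.01 = 13.74.
Upper fence = Q3 + 1.5·IQR = 22.09 + 5.01 = 27.10.
21.00 lies within [13.74, 27.10].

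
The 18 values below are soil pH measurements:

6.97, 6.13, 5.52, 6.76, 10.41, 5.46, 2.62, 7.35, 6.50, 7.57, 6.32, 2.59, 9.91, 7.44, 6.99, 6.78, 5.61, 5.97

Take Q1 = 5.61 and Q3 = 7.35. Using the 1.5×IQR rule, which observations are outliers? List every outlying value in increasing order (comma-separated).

IQR = Q3 − Q1 = 7.35 − 5.61 = 1.74.
Lower fence = Q1 − 1.5·IQR = 5.61 − 2.61 = 3.00.
Upper fence = Q3 + 1.5·IQR = 7.35 + 2.61 = 9.96.
2.59 < 3.00 → outlier.
2.62 < 3.00 → outlier.
10.41 > 9.96 → outlier.
All remaining values lie within [3.00, 9.96].

2.59, 2.62, 10.41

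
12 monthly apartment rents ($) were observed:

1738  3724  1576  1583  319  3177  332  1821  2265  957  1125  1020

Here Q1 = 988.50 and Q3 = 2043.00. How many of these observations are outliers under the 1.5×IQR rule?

1

IQR = 1054.50; fences at 988.50 − 1581.75 = -593.25 and 2043.00 + 1581.75 = 3624.75.
Outside the cutoffs: 3724.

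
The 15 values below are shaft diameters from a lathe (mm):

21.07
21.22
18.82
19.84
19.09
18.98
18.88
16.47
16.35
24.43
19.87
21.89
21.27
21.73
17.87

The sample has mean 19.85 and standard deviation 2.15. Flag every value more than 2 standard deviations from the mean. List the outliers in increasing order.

Cutoffs at x̄ ± 2s: 19.85 ± 2·2.15 = [15.55, 24.15].
24.43: z = 2.13, |z| > 2 → outlier.
Every other value lies within [15.55, 24.15].

24.43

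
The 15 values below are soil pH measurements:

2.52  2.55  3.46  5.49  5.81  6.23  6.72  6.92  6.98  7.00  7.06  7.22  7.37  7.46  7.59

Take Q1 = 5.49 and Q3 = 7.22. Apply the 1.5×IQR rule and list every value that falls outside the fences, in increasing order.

2.52, 2.55

IQR = Q3 − Q1 = 7.22 − 5.49 = 1.73.
Lower fence = Q1 − 1.5·IQR = 5.49 − 2.595 = 2.895.
Upper fence = Q3 + 1.5·IQR = 7.22 + 2.595 = 9.815.
2.52 < 2.895 → outlier.
2.55 < 2.895 → outlier.
All remaining values lie within [2.895, 9.815].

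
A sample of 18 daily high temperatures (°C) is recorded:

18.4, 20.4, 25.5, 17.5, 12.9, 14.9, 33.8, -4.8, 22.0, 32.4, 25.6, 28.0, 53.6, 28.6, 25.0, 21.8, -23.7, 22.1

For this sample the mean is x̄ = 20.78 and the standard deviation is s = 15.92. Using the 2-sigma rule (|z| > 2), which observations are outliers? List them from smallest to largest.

Cutoffs at x̄ ± 2s: 20.78 ± 2·15.92 = [-11.06, 52.62].
-23.7: z = -2.79, |z| > 2 → outlier.
53.6: z = 2.06, |z| > 2 → outlier.
Every other value lies within [-11.06, 52.62].

-23.7, 53.6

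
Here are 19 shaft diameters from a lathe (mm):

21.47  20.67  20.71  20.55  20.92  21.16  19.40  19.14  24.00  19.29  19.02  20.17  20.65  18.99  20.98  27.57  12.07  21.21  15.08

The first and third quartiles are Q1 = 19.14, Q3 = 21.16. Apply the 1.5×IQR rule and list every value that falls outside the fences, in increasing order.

IQR = Q3 − Q1 = 21.16 − 19.14 = 2.02.
Lower fence = Q1 − 1.5·IQR = 19.14 − 3.03 = 16.11.
Upper fence = Q3 + 1.5·IQR = 21.16 + 3.03 = 24.19.
12.07 < 16.11 → outlier.
15.08 < 16.11 → outlier.
27.57 > 24.19 → outlier.
All remaining values lie within [16.11, 24.19].

12.07, 15.08, 27.57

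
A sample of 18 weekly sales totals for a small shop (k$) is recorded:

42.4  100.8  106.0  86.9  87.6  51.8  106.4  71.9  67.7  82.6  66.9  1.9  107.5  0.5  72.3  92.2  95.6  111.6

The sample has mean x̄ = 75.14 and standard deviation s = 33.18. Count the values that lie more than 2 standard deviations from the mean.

2

Cutoffs: x̄ ± 2s = [8.78, 141.50].
Outside the cutoffs: 0.5, 1.9.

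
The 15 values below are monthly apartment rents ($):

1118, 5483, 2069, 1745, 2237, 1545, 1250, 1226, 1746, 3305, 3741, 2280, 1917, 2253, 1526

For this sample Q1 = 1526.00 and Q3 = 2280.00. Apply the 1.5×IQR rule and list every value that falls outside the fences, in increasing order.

3741, 5483

IQR = Q3 − Q1 = 2280.00 − 1526.00 = 754.00.
Lower fence = Q1 − 1.5·IQR = 1526.00 − 1131.00 = 395.00.
Upper fence = Q3 + 1.5·IQR = 2280.00 + 1131.00 = 3411.00.
3741 > 3411.00 → outlier.
5483 > 3411.00 → outlier.
All remaining values lie within [395.00, 3411.00].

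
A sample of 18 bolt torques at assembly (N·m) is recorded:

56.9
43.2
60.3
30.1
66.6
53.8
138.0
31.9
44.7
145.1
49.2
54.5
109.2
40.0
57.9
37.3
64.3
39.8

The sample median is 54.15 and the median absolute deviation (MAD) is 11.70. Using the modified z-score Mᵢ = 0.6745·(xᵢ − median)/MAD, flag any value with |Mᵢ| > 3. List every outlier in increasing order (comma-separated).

109.2, 138.0, 145.1

|Mᵢ| > 3 ⇔ |xᵢ − 54.15| > 3·11.70/0.6745 = 52.04.
So outliers lie outside [2.11, 106.19].
109.2: M = 3.17 → outlier.
138.0: M = 4.83 → outlier.
145.1: M = 5.24 → outlier.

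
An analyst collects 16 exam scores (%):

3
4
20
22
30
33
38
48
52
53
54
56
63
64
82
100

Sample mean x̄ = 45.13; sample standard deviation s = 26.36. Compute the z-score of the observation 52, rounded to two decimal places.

0.26

z = (52 − 45.13) / 26.36 = 0.26.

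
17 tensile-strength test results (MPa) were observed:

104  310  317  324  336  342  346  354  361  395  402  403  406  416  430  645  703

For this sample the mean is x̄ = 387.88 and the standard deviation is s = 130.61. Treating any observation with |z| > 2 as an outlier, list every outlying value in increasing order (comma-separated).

Cutoffs at x̄ ± 2s: 387.88 ± 2·130.61 = [126.66, 649.10].
104: z = -2.17, |z| > 2 → outlier.
703: z = 2.41, |z| > 2 → outlier.
Every other value lies within [126.66, 649.10].

104, 703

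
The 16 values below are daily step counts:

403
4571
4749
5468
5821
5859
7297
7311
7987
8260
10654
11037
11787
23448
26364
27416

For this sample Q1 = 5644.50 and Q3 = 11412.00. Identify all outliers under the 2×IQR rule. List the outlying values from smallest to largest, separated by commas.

IQR = Q3 − Q1 = 11412.00 − 5644.50 = 5767.50.
Lower fence = Q1 − 2·IQR = 5644.50 − 11535.00 = -5890.50.
Upper fence = Q3 + 2·IQR = 11412.00 + 11535.00 = 22947.00.
23448 > 22947.00 → outlier.
26364 > 22947.00 → outlier.
27416 > 22947.00 → outlier.
All remaining values lie within [-5890.50, 22947.00].

23448, 26364, 27416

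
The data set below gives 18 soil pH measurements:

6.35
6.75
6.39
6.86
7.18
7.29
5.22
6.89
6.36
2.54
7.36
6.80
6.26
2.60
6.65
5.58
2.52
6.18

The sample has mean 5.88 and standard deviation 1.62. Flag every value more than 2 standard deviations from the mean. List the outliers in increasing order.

2.52, 2.54, 2.60

Cutoffs at x̄ ± 2s: 5.88 ± 2·1.62 = [2.64, 9.12].
2.52: z = -2.07, |z| > 2 → outlier.
2.54: z = -2.06, |z| > 2 → outlier.
2.60: z = -2.02, |z| > 2 → outlier.
Every other value lies within [2.64, 9.12].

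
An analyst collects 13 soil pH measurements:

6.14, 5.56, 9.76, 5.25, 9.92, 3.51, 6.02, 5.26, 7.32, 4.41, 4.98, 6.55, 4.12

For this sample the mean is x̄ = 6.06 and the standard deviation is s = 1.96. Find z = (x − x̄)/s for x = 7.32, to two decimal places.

0.64

z = (7.32 − 6.06) / 1.96 = 0.64.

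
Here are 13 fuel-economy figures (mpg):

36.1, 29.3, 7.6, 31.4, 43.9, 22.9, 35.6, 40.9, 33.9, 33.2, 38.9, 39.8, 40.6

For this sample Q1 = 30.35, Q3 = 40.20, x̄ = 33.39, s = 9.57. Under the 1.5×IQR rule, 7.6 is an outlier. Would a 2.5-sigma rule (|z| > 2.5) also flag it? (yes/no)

z = (7.6 − 33.39) / 9.57 = -2.69.
|z| = 2.69 > 2.5.

yes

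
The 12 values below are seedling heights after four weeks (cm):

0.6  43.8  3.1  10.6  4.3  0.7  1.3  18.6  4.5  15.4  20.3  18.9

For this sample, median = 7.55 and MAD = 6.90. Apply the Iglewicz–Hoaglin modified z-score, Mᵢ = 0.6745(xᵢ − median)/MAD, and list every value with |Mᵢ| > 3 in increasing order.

|Mᵢ| > 3 ⇔ |xᵢ − 7.55| > 3·6.90/0.6745 = 30.69.
So outliers lie outside [-23.14, 38.24].
43.8: M = 3.54 → outlier.

43.8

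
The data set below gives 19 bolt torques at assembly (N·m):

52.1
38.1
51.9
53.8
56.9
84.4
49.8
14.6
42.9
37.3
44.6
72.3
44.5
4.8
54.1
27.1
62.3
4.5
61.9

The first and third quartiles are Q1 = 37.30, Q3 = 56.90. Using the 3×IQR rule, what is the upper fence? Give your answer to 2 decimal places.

IQR = Q3 − Q1 = 56.90 − 37.30 = 19.60.
Lower fence = Q1 − 3·IQR = 37.30 − 58.80 = -21.50.
Upper fence = Q3 + 3·IQR = 56.90 + 58.80 = 115.70.

115.70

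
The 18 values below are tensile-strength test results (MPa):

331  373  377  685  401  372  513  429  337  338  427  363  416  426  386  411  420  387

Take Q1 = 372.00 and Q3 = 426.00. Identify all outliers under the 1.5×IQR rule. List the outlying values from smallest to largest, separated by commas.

513, 685

IQR = Q3 − Q1 = 426.00 − 372.00 = 54.00.
Lower fence = Q1 − 1.5·IQR = 372.00 − 81.00 = 291.00.
Upper fence = Q3 + 1.5·IQR = 426.00 + 81.00 = 507.00.
513 > 507.00 → outlier.
685 > 507.00 → outlier.
All remaining values lie within [291.00, 507.00].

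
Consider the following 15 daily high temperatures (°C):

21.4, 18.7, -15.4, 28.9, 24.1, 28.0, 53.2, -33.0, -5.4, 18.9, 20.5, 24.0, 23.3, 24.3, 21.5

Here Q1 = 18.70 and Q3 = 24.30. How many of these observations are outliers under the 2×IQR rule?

4

IQR = 5.60; fences at 18.70 − 11.20 = 7.50 and 24.30 + 11.20 = 35.50.
Outside the cutoffs: -33.0, -15.4, -5.4, 53.2.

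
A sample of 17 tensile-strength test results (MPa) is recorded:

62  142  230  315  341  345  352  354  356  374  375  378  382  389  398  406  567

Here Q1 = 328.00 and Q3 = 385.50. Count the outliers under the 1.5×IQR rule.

IQR = 57.50; fences at 328.00 − 86.25 = 241.75 and 385.50 + 86.25 = 471.75.
Outside the cutoffs: 62, 142, 230, 567.

4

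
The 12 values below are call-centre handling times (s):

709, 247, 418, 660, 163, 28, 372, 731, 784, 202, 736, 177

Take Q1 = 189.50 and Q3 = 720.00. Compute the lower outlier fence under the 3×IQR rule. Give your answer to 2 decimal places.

IQR = Q3 − Q1 = 720.00 − 189.50 = 530.50.
Lower fence = Q1 − 3·IQR = 189.50 − 1591.50 = -1402.00.
Upper fence = Q3 + 3·IQR = 720.00 + 1591.50 = 2311.50.

-1402.00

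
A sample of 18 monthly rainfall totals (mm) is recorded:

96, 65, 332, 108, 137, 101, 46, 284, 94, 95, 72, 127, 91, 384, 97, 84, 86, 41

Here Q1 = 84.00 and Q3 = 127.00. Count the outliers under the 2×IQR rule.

3

IQR = 43.00; fences at 84.00 − 86.00 = -2.00 and 127.00 + 86.00 = 213.00.
Outside the cutoffs: 284, 332, 384.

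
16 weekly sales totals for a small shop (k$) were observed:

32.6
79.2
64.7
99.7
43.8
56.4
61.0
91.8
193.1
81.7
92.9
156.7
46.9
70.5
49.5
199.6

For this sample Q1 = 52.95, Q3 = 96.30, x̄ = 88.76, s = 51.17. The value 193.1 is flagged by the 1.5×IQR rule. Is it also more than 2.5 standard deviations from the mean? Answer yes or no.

no

z = (193.1 − 88.76) / 51.17 = 2.04.
|z| = 2.04 ≤ 2.5.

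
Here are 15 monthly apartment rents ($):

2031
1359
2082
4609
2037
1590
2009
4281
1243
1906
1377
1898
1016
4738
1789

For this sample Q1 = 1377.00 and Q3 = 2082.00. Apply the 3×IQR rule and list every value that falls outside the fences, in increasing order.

IQR = Q3 − Q1 = 2082.00 − 1377.00 = 705.00.
Lower fence = Q1 − 3·IQR = 1377.00 − 2115.00 = -738.00.
Upper fence = Q3 + 3·IQR = 2082.00 + 2115.00 = 4197.00.
4281 > 4197.00 → outlier.
4609 > 4197.00 → outlier.
4738 > 4197.00 → outlier.
All remaining values lie within [-738.00, 4197.00].

4281, 4609, 4738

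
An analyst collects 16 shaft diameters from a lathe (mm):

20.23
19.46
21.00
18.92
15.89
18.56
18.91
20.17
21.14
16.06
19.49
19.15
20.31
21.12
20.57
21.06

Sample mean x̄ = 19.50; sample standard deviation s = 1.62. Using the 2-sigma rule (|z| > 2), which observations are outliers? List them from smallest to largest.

15.89, 16.06

Cutoffs at x̄ ± 2s: 19.50 ± 2·1.62 = [16.26, 22.74].
15.89: z = -2.23, |z| > 2 → outlier.
16.06: z = -2.12, |z| > 2 → outlier.
Every other value lies within [16.26, 22.74].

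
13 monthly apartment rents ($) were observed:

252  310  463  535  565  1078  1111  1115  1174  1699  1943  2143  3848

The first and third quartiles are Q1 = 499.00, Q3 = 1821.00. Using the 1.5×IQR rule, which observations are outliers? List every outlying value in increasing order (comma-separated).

3848

IQR = Q3 − Q1 = 1821.00 − 499.00 = 1322.00.
Lower fence = Q1 − 1.5·IQR = 499.00 − 1983.00 = -1484.00.
Upper fence = Q3 + 1.5·IQR = 1821.00 + 1983.00 = 3804.00.
3848 > 3804.00 → outlier.
All remaining values lie within [-1484.00, 3804.00].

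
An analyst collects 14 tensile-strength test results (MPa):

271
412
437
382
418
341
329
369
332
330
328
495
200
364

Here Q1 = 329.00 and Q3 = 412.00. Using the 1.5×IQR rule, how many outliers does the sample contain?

1

IQR = 83.00; fences at 329.00 − 124.50 = 204.50 and 412.00 + 124.50 = 536.50.
Outside the cutoffs: 200.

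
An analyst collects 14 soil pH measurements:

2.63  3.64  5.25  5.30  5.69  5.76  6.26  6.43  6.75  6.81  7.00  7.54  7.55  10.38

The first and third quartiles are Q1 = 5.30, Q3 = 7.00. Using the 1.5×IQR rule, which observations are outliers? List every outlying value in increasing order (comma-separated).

2.63, 10.38

IQR = Q3 − Q1 = 7.00 − 5.30 = 1.70.
Lower fence = Q1 − 1.5·IQR = 5.30 − 2.55 = 2.75.
Upper fence = Q3 + 1.5·IQR = 7.00 + 2.55 = 9.55.
2.63 < 2.75 → outlier.
10.38 > 9.55 → outlier.
All remaining values lie within [2.75, 9.55].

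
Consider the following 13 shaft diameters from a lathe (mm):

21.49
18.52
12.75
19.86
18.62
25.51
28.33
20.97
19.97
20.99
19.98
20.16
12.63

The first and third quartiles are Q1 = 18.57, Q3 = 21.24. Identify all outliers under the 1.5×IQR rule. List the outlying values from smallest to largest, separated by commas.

IQR = Q3 − Q1 = 21.24 − 18.57 = 2.67.
Lower fence = Q1 − 1.5·IQR = 18.57 − 4.005 = 14.565.
Upper fence = Q3 + 1.5·IQR = 21.24 + 4.005 = 25.245.
12.63 < 14.565 → outlier.
12.75 < 14.565 → outlier.
25.51 > 25.245 → outlier.
28.33 > 25.245 → outlier.
All remaining values lie within [14.565, 25.245].

12.63, 12.75, 25.51, 28.33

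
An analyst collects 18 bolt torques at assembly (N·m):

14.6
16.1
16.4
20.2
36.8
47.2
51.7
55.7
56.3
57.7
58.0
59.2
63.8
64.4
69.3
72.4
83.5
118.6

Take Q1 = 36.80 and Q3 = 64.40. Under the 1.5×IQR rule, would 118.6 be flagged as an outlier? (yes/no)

yes

IQR = Q3 − Q1 = 64.40 − 36.80 = 27.60.
Lower fence = Q1 − 1.5·IQR = 36.80 − 41.40 = -4.60.
Upper fence = Q3 + 1.5·IQR = 64.40 + 41.40 = 105.80.
118.6 lies above the upper fence.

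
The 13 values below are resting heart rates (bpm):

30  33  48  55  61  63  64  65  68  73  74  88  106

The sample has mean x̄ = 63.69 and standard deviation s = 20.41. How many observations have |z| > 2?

Cutoffs: x̄ ± 2s = [22.87, 104.51].
Outside the cutoffs: 106.

1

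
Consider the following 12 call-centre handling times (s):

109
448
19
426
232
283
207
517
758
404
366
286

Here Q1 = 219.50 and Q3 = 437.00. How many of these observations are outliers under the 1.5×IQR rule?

IQR = 217.50; fences at 219.50 − 326.25 = -106.75 and 437.00 + 326.25 = 763.25.
Every value lies within the cutoffs.

0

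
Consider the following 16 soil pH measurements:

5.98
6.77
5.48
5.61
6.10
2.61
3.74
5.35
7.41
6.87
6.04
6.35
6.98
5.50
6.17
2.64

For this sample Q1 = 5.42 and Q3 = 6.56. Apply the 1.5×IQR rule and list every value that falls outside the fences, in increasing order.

2.61, 2.64

IQR = Q3 − Q1 = 6.56 − 5.42 = 1.14.
Lower fence = Q1 − 1.5·IQR = 5.42 − 1.71 = 3.71.
Upper fence = Q3 + 1.5·IQR = 6.56 + 1.71 = 8.27.
2.61 < 3.71 → outlier.
2.64 < 3.71 → outlier.
All remaining values lie within [3.71, 8.27].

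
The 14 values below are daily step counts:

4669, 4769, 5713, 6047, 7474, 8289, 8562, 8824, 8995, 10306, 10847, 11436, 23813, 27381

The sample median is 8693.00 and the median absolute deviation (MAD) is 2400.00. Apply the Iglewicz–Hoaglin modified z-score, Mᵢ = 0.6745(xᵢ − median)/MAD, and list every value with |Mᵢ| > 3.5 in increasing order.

|Mᵢ| > 3.5 ⇔ |xᵢ − 8693.00| > 3.5·2400.00/0.6745 = 12453.67.
So outliers lie outside [-3760.67, 21146.67].
23813: M = 4.25 → outlier.
27381: M = 5.25 → outlier.

23813, 27381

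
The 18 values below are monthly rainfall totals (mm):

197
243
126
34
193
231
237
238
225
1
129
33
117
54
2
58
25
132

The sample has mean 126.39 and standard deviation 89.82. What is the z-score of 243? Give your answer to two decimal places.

z = (243 − 126.39) / 89.82 = 1.30.

1.30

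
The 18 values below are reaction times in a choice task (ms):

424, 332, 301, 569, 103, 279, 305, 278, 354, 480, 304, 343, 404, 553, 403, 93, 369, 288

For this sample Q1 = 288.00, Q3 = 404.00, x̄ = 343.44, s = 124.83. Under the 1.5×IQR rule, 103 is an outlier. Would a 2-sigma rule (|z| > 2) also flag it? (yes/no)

z = (103 − 343.44) / 124.83 = -1.93.
|z| = 1.93 ≤ 2.

no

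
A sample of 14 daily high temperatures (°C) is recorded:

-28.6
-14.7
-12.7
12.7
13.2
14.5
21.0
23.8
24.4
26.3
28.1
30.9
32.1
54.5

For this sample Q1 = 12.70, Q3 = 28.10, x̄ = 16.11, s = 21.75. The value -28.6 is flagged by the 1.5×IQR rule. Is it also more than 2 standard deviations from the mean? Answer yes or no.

yes

z = (-28.6 − 16.11) / 21.75 = -2.06.
|z| = 2.06 > 2.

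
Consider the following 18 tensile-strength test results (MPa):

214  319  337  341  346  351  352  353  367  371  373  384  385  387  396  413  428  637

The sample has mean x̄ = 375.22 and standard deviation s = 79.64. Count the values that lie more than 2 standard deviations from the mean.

2

Cutoffs: x̄ ± 2s = [215.94, 534.50].
Outside the cutoffs: 214, 637.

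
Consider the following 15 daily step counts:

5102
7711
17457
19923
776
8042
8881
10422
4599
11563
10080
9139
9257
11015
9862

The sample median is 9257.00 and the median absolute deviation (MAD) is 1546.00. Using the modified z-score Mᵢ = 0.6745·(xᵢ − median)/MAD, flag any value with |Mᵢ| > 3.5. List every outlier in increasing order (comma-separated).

776, 17457, 19923

|Mᵢ| > 3.5 ⇔ |xᵢ − 9257.00| > 3.5·1546.00/0.6745 = 8022.24.
So outliers lie outside [1234.76, 17279.24].
776: M = -3.70 → outlier.
17457: M = 3.58 → outlier.
19923: M = 4.65 → outlier.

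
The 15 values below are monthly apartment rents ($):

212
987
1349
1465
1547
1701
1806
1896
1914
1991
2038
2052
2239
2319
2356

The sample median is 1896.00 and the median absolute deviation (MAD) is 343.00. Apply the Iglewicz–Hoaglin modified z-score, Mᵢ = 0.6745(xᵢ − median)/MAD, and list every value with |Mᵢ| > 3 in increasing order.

|Mᵢ| > 3 ⇔ |xᵢ − 1896.00| > 3·343.00/0.6745 = 1525.57.
So outliers lie outside [370.43, 3421.57].
212: M = -3.31 → outlier.

212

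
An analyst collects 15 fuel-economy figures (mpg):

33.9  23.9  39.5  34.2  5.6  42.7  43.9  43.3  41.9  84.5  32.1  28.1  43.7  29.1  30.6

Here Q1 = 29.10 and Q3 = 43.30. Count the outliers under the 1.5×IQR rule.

IQR = 14.20; fences at 29.10 − 21.30 = 7.80 and 43.30 + 21.30 = 64.60.
Outside the cutoffs: 5.6, 84.5.

2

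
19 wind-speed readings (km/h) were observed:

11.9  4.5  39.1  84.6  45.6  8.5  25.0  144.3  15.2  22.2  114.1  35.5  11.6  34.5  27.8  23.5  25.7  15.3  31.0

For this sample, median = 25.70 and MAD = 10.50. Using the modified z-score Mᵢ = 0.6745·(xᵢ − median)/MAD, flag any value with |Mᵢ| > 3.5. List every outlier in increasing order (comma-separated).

84.6, 114.1, 144.3

|Mᵢ| > 3.5 ⇔ |xᵢ − 25.70| > 3.5·10.50/0.6745 = 54.48.
So outliers lie outside [-28.78, 80.18].
84.6: M = 3.78 → outlier.
114.1: M = 5.68 → outlier.
144.3: M = 7.62 → outlier.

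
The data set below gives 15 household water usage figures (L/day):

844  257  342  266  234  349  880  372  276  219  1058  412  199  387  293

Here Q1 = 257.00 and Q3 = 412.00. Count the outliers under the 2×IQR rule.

3

IQR = 155.00; fences at 257.00 − 310.00 = -53.00 and 412.00 + 310.00 = 722.00.
Outside the cutoffs: 844, 880, 1058.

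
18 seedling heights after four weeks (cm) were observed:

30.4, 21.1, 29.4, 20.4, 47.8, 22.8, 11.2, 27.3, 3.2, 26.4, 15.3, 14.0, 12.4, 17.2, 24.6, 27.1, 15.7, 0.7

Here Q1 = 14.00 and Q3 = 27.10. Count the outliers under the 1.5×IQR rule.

1

IQR = 13.10; fences at 14.00 − 19.65 = -5.65 and 27.10 + 19.65 = 46.75.
Outside the cutoffs: 47.8.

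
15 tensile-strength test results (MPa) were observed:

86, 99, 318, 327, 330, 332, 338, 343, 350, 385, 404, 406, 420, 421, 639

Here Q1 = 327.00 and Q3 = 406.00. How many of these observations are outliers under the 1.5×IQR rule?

3

IQR = 79.00; fences at 327.00 − 118.50 = 208.50 and 406.00 + 118.50 = 524.50.
Outside the cutoffs: 86, 99, 639.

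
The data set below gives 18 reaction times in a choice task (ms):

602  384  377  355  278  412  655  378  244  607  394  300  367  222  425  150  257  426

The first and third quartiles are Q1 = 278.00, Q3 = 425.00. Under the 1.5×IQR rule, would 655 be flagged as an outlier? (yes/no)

IQR = Q3 − Q1 = 425.00 − 278.00 = 147.00.
Lower fence = Q1 − 1.5·IQR = 278.00 − 220.50 = 57.50.
Upper fence = Q3 + 1.5·IQR = 425.00 + 220.50 = 645.50.
655 lies above the upper fence.

yes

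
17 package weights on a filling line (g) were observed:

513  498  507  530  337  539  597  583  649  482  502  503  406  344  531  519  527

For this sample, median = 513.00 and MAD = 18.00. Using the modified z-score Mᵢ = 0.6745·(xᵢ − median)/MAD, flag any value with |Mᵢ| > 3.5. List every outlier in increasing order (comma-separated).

337, 344, 406, 649

|Mᵢ| > 3.5 ⇔ |xᵢ − 513.00| > 3.5·18.00/0.6745 = 93.40.
So outliers lie outside [419.60, 606.40].
337: M = -6.60 → outlier.
344: M = -6.33 → outlier.
406: M = -4.01 → outlier.
649: M = 5.10 → outlier.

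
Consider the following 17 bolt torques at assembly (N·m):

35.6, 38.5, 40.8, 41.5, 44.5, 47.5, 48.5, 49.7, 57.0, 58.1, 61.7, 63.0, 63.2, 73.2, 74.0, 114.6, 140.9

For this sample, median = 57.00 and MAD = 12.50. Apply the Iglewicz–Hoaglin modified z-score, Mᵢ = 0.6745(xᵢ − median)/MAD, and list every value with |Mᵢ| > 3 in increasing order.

|Mᵢ| > 3 ⇔ |xᵢ − 57.00| > 3·12.50/0.6745 = 55.60.
So outliers lie outside [1.40, 112.60].
114.6: M = 3.11 → outlier.
140.9: M = 4.53 → outlier.

114.6, 140.9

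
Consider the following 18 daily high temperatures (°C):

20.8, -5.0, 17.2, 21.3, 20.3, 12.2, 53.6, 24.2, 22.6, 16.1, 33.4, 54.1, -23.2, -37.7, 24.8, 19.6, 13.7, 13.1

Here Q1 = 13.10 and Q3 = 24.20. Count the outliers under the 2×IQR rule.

IQR = 11.10; fences at 13.10 − 22.20 = -9.10 and 24.20 + 22.20 = 46.40.
Outside the cutoffs: -37.7, -23.2, 53.6, 54.1.

4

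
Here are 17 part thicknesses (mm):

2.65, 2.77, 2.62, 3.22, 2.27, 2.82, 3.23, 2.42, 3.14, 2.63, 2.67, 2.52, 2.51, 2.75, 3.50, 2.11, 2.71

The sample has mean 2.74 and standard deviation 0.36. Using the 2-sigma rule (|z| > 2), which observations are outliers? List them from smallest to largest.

Cutoffs at x̄ ± 2s: 2.74 ± 2·0.36 = [2.02, 3.46].
3.50: z = 2.11, |z| > 2 → outlier.
Every other value lies within [2.02, 3.46].

3.50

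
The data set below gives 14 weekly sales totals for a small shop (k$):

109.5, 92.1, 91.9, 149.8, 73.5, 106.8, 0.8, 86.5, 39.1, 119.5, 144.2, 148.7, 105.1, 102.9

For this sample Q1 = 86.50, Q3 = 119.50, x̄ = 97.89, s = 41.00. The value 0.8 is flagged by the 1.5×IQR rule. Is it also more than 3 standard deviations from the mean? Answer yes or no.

no

z = (0.8 − 97.89) / 41.00 = -2.37.
|z| = 2.37 ≤ 3.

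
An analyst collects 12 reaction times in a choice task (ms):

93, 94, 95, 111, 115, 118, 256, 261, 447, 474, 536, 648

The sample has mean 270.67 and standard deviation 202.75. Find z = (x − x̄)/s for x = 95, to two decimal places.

z = (95 − 270.67) / 202.75 = -0.87.

-0.87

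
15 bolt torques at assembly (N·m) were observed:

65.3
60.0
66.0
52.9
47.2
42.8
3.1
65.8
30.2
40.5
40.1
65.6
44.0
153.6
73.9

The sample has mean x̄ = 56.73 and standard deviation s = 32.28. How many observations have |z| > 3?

Cutoffs: x̄ ± 3s = [-40.11, 153.57].
Outside the cutoffs: 153.6.

1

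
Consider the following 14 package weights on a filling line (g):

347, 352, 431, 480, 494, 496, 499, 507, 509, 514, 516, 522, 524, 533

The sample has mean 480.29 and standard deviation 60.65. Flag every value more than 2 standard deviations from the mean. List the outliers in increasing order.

Cutoffs at x̄ ± 2s: 480.29 ± 2·60.65 = [358.99, 601.59].
347: z = -2.20, |z| > 2 → outlier.
352: z = -2.12, |z| > 2 → outlier.
Every other value lies within [358.99, 601.59].

347, 352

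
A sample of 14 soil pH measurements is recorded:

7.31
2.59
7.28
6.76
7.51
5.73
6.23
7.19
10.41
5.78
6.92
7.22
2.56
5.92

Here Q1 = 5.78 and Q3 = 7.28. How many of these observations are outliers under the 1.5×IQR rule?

IQR = 1.50; fences at 5.78 − 2.25 = 3.53 and 7.28 + 2.25 = 9.53.
Outside the cutoffs: 2.56, 2.59, 10.41.

3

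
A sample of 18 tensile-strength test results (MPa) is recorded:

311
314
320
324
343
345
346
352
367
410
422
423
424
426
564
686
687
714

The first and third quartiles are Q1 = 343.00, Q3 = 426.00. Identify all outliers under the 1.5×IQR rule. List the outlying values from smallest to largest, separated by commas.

IQR = Q3 − Q1 = 426.00 − 343.00 = 83.00.
Lower fence = Q1 − 1.5·IQR = 343.00 − 124.50 = 218.50.
Upper fence = Q3 + 1.5·IQR = 426.00 + 124.50 = 550.50.
564 > 550.50 → outlier.
686 > 550.50 → outlier.
687 > 550.50 → outlier.
714 > 550.50 → outlier.
All remaining values lie within [218.50, 550.50].

564, 686, 687, 714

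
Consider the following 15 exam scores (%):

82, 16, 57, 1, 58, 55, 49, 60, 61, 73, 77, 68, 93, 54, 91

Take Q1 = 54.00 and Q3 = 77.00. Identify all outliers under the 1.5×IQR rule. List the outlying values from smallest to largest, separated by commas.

1, 16

IQR = Q3 − Q1 = 77.00 − 54.00 = 23.00.
Lower fence = Q1 − 1.5·IQR = 54.00 − 34.50 = 19.50.
Upper fence = Q3 + 1.5·IQR = 77.00 + 34.50 = 111.50.
1 < 19.50 → outlier.
16 < 19.50 → outlier.
All remaining values lie within [19.50, 111.50].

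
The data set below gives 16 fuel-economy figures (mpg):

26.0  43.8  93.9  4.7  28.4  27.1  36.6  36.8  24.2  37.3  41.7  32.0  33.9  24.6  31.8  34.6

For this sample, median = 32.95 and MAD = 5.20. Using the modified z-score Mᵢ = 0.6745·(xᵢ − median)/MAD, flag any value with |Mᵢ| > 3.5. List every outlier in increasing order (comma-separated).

4.7, 93.9

|Mᵢ| > 3.5 ⇔ |xᵢ − 32.95| > 3.5·5.20/0.6745 = 26.98.
So outliers lie outside [5.97, 59.93].
4.7: M = -3.66 → outlier.
93.9: M = 7.91 → outlier.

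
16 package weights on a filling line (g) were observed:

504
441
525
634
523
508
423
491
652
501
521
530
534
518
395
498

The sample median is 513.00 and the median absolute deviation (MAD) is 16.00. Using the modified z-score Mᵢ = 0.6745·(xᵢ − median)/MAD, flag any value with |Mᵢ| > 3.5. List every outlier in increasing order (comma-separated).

|Mᵢ| > 3.5 ⇔ |xᵢ − 513.00| > 3.5·16.00/0.6745 = 83.02.
So outliers lie outside [429.98, 596.02].
395: M = -4.97 → outlier.
423: M = -3.79 → outlier.
634: M = 5.10 → outlier.
652: M = 5.86 → outlier.

395, 423, 634, 652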